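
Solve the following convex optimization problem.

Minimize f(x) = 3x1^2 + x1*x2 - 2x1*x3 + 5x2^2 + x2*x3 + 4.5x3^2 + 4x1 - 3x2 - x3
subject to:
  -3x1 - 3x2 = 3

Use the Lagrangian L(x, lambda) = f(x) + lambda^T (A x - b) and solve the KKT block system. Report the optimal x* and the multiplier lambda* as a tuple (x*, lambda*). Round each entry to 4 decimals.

Form the Lagrangian:
  L(x, lambda) = (1/2) x^T Q x + c^T x + lambda^T (A x - b)
Stationarity (grad_x L = 0): Q x + c + A^T lambda = 0.
Primal feasibility: A x = b.

This gives the KKT block system:
  [ Q   A^T ] [ x     ]   [-c ]
  [ A    0  ] [ lambda ] = [ b ]

Solving the linear system:
  x*      = (-1.1795, 0.1795, -0.1709)
  lambda* = (-0.8519)
  f(x*)   = -1.265

x* = (-1.1795, 0.1795, -0.1709), lambda* = (-0.8519)


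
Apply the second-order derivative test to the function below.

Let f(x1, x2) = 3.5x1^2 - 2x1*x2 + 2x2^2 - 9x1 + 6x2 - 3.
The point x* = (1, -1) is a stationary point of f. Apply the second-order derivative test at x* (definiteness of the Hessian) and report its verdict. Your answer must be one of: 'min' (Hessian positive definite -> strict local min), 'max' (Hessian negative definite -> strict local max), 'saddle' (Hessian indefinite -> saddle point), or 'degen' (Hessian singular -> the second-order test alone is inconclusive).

Compute the Hessian H = grad^2 f:
  H = [[7, -2], [-2, 4]]
Verify stationarity: grad f(x*) = H x* + g = (0, 0).
Eigenvalues of H: 3, 8.
Both eigenvalues > 0, so H is positive definite -> x* is a strict local min.

min


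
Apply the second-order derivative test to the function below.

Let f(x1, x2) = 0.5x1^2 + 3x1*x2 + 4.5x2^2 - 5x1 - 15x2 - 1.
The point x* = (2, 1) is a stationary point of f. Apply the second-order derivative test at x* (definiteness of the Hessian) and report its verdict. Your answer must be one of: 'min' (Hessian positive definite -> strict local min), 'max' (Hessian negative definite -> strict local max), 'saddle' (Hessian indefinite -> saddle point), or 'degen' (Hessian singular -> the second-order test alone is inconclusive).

Compute the Hessian H = grad^2 f:
  H = [[1, 3], [3, 9]]
Verify stationarity: grad f(x*) = H x* + g = (0, 0).
Eigenvalues of H: 0, 10.
H has a zero eigenvalue (singular; positive semidefinite but not definite), so H is neither positive definite, negative definite, nor indefinite. The second-order test alone is inconclusive -> degen.
(Indeed, f is constant along the null direction of H through x*, so x* is not a strict local extremum.)

degen


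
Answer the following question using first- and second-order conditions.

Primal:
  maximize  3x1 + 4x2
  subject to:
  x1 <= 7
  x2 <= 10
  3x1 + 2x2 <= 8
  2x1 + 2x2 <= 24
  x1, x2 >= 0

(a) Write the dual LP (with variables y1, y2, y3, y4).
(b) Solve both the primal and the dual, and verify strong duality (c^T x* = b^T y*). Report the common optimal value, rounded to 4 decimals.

The standard primal-dual pair for 'max c^T x s.t. A x <= b, x >= 0' is:
  Dual:  min b^T y  s.t.  A^T y >= c,  y >= 0.

So the dual LP is:
  minimize  7y1 + 10y2 + 8y3 + 24y4
  subject to:
    y1 + 3y3 + 2y4 >= 3
    y2 + 2y3 + 2y4 >= 4
    y1, y2, y3, y4 >= 0

Solving the primal: x* = (0, 4).
  primal value c^T x* = 16.
Solving the dual: y* = (0, 0, 2, 0).
  dual value b^T y* = 16.
Strong duality: c^T x* = b^T y*. Confirmed.

16


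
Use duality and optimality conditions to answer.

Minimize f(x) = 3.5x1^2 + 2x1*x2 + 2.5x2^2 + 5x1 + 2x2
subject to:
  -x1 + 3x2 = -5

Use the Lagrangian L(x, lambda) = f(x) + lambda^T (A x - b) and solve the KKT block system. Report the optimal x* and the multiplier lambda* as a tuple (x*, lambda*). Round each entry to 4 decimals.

Form the Lagrangian:
  L(x, lambda) = (1/2) x^T Q x + c^T x + lambda^T (A x - b)
Stationarity (grad_x L = 0): Q x + c + A^T lambda = 0.
Primal feasibility: A x = b.

This gives the KKT block system:
  [ Q   A^T ] [ x     ]   [-c ]
  [ A    0  ] [ lambda ] = [ b ]

Solving the linear system:
  x*      = (0.05, -1.65)
  lambda* = (2.05)
  f(x*)   = 3.6

x* = (0.05, -1.65), lambda* = (2.05)


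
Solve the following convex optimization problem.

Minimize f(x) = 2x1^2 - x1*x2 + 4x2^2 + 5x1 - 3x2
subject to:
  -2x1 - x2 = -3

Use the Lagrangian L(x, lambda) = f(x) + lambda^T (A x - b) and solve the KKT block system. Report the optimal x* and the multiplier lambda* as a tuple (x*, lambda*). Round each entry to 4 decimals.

Form the Lagrangian:
  L(x, lambda) = (1/2) x^T Q x + c^T x + lambda^T (A x - b)
Stationarity (grad_x L = 0): Q x + c + A^T lambda = 0.
Primal feasibility: A x = b.

This gives the KKT block system:
  [ Q   A^T ] [ x     ]   [-c ]
  [ A    0  ] [ lambda ] = [ b ]

Solving the linear system:
  x*      = (1, 1)
  lambda* = (4)
  f(x*)   = 7

x* = (1, 1), lambda* = (4)


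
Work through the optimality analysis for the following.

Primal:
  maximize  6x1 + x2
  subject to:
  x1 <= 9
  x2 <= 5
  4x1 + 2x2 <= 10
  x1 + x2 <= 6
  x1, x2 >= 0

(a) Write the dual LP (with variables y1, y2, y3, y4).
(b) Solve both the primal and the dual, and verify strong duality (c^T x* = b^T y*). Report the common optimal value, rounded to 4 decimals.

The standard primal-dual pair for 'max c^T x s.t. A x <= b, x >= 0' is:
  Dual:  min b^T y  s.t.  A^T y >= c,  y >= 0.

So the dual LP is:
  minimize  9y1 + 5y2 + 10y3 + 6y4
  subject to:
    y1 + 4y3 + y4 >= 6
    y2 + 2y3 + y4 >= 1
    y1, y2, y3, y4 >= 0

Solving the primal: x* = (2.5, 0).
  primal value c^T x* = 15.
Solving the dual: y* = (0, 0, 1.5, 0).
  dual value b^T y* = 15.
Strong duality: c^T x* = b^T y*. Confirmed.

15


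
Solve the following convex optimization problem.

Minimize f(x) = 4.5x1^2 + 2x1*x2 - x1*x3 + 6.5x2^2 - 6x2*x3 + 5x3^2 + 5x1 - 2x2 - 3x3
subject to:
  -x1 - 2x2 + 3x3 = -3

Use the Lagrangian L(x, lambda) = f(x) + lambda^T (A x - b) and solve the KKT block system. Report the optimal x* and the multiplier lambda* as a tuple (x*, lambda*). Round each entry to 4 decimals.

Form the Lagrangian:
  L(x, lambda) = (1/2) x^T Q x + c^T x + lambda^T (A x - b)
Stationarity (grad_x L = 0): Q x + c + A^T lambda = 0.
Primal feasibility: A x = b.

This gives the KKT block system:
  [ Q   A^T ] [ x     ]   [-c ]
  [ A    0  ] [ lambda ] = [ b ]

Solving the linear system:
  x*      = (-0.265, 0.5378, -0.7298)
  lambda* = (4.42)
  f(x*)   = 6.5243

x* = (-0.265, 0.5378, -0.7298), lambda* = (4.42)


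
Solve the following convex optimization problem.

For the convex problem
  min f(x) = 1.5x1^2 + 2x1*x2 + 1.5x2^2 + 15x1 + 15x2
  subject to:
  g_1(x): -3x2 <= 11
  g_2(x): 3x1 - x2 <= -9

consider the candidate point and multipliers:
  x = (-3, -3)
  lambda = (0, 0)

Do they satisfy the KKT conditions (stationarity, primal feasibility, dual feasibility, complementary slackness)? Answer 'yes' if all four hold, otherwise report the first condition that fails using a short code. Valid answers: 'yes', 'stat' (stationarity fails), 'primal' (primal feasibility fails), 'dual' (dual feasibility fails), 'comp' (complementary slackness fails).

Gradient of f: grad f(x) = Q x + c = (0, 0)
Constraint values g_i(x) = a_i^T x - b_i:
  g_1((-3, -3)) = -2
  g_2((-3, -3)) = 3
Stationarity residual: grad f(x) + sum_i lambda_i a_i = (0, 0)
  -> stationarity OK
Primal feasibility (all g_i <= 0): FAILS
Dual feasibility (all lambda_i >= 0): OK
Complementary slackness (lambda_i * g_i(x) = 0 for all i): OK

Verdict: the first failing condition is primal_feasibility -> primal.

primal


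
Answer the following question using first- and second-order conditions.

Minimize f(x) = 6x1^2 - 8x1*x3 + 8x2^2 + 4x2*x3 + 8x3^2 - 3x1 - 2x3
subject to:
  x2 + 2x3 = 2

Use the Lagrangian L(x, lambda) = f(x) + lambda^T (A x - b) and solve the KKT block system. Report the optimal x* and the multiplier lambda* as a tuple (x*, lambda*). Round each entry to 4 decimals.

Form the Lagrangian:
  L(x, lambda) = (1/2) x^T Q x + c^T x + lambda^T (A x - b)
Stationarity (grad_x L = 0): Q x + c + A^T lambda = 0.
Primal feasibility: A x = b.

This gives the KKT block system:
  [ Q   A^T ] [ x     ]   [-c ]
  [ A    0  ] [ lambda ] = [ b ]

Solving the linear system:
  x*      = (0.9318, -0.0455, 1.0227)
  lambda* = (-3.3636)
  f(x*)   = 0.9432

x* = (0.9318, -0.0455, 1.0227), lambda* = (-3.3636)


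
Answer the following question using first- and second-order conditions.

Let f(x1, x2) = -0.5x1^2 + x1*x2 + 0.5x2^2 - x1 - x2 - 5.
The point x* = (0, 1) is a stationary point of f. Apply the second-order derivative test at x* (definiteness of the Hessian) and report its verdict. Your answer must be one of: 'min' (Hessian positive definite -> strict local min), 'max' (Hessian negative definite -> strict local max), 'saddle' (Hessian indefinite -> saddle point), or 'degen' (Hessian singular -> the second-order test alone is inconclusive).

Compute the Hessian H = grad^2 f:
  H = [[-1, 1], [1, 1]]
Verify stationarity: grad f(x*) = H x* + g = (0, 0).
Eigenvalues of H: -1.4142, 1.4142.
Eigenvalues have mixed signs, so H is indefinite -> x* is a saddle point.

saddle


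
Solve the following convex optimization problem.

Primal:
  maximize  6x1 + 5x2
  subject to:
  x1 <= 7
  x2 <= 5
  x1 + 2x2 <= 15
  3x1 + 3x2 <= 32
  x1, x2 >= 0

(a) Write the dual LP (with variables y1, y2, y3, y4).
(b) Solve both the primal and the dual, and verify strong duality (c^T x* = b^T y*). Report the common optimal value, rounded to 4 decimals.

The standard primal-dual pair for 'max c^T x s.t. A x <= b, x >= 0' is:
  Dual:  min b^T y  s.t.  A^T y >= c,  y >= 0.

So the dual LP is:
  minimize  7y1 + 5y2 + 15y3 + 32y4
  subject to:
    y1 + y3 + 3y4 >= 6
    y2 + 2y3 + 3y4 >= 5
    y1, y2, y3, y4 >= 0

Solving the primal: x* = (7, 3.6667).
  primal value c^T x* = 60.3333.
Solving the dual: y* = (1, 0, 0, 1.6667).
  dual value b^T y* = 60.3333.
Strong duality: c^T x* = b^T y*. Confirmed.

60.3333


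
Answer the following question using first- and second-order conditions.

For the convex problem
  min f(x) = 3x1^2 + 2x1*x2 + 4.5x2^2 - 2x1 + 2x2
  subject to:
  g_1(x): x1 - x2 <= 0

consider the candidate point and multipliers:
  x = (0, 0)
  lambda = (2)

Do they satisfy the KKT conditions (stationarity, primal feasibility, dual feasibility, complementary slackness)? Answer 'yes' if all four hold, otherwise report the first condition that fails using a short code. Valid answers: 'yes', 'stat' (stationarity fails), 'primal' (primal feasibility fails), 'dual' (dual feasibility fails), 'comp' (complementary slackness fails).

Gradient of f: grad f(x) = Q x + c = (-2, 2)
Constraint values g_i(x) = a_i^T x - b_i:
  g_1((0, 0)) = 0
Stationarity residual: grad f(x) + sum_i lambda_i a_i = (0, 0)
  -> stationarity OK
Primal feasibility (all g_i <= 0): OK
Dual feasibility (all lambda_i >= 0): OK
Complementary slackness (lambda_i * g_i(x) = 0 for all i): OK

Verdict: yes, KKT holds.

yes


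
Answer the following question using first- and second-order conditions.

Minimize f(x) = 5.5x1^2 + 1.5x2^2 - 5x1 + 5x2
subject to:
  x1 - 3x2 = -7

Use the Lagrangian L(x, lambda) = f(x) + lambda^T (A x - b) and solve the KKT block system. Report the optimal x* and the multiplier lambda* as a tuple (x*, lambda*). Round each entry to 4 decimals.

Form the Lagrangian:
  L(x, lambda) = (1/2) x^T Q x + c^T x + lambda^T (A x - b)
Stationarity (grad_x L = 0): Q x + c + A^T lambda = 0.
Primal feasibility: A x = b.

This gives the KKT block system:
  [ Q   A^T ] [ x     ]   [-c ]
  [ A    0  ] [ lambda ] = [ b ]

Solving the linear system:
  x*      = (0.0882, 2.3627)
  lambda* = (4.0294)
  f(x*)   = 19.7892

x* = (0.0882, 2.3627), lambda* = (4.0294)


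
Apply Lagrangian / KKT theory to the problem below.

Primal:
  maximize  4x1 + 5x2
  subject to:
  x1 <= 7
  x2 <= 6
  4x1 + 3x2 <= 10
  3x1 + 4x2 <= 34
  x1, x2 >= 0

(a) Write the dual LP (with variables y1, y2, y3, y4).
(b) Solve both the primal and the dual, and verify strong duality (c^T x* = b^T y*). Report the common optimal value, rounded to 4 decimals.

The standard primal-dual pair for 'max c^T x s.t. A x <= b, x >= 0' is:
  Dual:  min b^T y  s.t.  A^T y >= c,  y >= 0.

So the dual LP is:
  minimize  7y1 + 6y2 + 10y3 + 34y4
  subject to:
    y1 + 4y3 + 3y4 >= 4
    y2 + 3y3 + 4y4 >= 5
    y1, y2, y3, y4 >= 0

Solving the primal: x* = (0, 3.3333).
  primal value c^T x* = 16.6667.
Solving the dual: y* = (0, 0, 1.6667, 0).
  dual value b^T y* = 16.6667.
Strong duality: c^T x* = b^T y*. Confirmed.

16.6667


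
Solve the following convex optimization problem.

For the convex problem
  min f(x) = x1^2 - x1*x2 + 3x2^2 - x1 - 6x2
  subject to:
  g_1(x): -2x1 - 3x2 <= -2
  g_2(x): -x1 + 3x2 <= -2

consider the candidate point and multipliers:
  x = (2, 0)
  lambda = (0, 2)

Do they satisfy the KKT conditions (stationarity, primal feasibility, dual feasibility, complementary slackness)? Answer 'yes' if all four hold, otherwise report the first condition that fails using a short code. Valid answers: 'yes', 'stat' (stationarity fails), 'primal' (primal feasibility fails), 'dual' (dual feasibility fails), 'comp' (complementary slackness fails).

Gradient of f: grad f(x) = Q x + c = (3, -8)
Constraint values g_i(x) = a_i^T x - b_i:
  g_1((2, 0)) = -2
  g_2((2, 0)) = 0
Stationarity residual: grad f(x) + sum_i lambda_i a_i = (1, -2)
  -> stationarity FAILS
Primal feasibility (all g_i <= 0): OK
Dual feasibility (all lambda_i >= 0): OK
Complementary slackness (lambda_i * g_i(x) = 0 for all i): OK

Verdict: the first failing condition is stationarity -> stat.

stat


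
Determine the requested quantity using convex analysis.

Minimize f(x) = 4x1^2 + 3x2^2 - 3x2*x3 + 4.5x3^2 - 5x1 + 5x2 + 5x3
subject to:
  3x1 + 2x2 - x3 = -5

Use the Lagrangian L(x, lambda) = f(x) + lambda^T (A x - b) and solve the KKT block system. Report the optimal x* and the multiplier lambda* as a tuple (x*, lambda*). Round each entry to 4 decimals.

Form the Lagrangian:
  L(x, lambda) = (1/2) x^T Q x + c^T x + lambda^T (A x - b)
Stationarity (grad_x L = 0): Q x + c + A^T lambda = 0.
Primal feasibility: A x = b.

This gives the KKT block system:
  [ Q   A^T ] [ x     ]   [-c ]
  [ A    0  ] [ lambda ] = [ b ]

Solving the linear system:
  x*      = (-0.4651, -2.3023, -1)
  lambda* = (2.907)
  f(x*)   = 0.1744

x* = (-0.4651, -2.3023, -1), lambda* = (2.907)


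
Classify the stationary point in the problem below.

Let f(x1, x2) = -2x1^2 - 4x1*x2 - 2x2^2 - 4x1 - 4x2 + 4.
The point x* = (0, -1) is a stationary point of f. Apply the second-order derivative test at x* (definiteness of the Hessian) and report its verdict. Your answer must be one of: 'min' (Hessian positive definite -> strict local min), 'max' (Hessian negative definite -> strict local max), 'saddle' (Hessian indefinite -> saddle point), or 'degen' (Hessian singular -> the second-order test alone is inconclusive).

Compute the Hessian H = grad^2 f:
  H = [[-4, -4], [-4, -4]]
Verify stationarity: grad f(x*) = H x* + g = (0, 0).
Eigenvalues of H: -8, 0.
H has a zero eigenvalue (singular; negative semidefinite but not definite), so H is neither positive definite, negative definite, nor indefinite. The second-order test alone is inconclusive -> degen.
(Indeed, f is constant along the null direction of H through x*, so x* is not a strict local extremum.)

degen


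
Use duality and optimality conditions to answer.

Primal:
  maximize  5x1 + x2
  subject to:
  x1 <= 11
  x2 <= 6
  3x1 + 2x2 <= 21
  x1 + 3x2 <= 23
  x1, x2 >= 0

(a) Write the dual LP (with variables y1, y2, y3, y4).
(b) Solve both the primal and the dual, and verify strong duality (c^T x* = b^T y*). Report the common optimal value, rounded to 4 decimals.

The standard primal-dual pair for 'max c^T x s.t. A x <= b, x >= 0' is:
  Dual:  min b^T y  s.t.  A^T y >= c,  y >= 0.

So the dual LP is:
  minimize  11y1 + 6y2 + 21y3 + 23y4
  subject to:
    y1 + 3y3 + y4 >= 5
    y2 + 2y3 + 3y4 >= 1
    y1, y2, y3, y4 >= 0

Solving the primal: x* = (7, 0).
  primal value c^T x* = 35.
Solving the dual: y* = (0, 0, 1.6667, 0).
  dual value b^T y* = 35.
Strong duality: c^T x* = b^T y*. Confirmed.

35


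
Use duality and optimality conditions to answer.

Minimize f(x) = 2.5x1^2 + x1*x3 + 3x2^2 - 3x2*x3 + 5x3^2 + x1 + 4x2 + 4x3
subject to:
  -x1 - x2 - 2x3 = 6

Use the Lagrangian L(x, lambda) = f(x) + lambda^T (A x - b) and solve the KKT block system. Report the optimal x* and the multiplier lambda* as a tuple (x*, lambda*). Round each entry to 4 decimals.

Form the Lagrangian:
  L(x, lambda) = (1/2) x^T Q x + c^T x + lambda^T (A x - b)
Stationarity (grad_x L = 0): Q x + c + A^T lambda = 0.
Primal feasibility: A x = b.

This gives the KKT block system:
  [ Q   A^T ] [ x     ]   [-c ]
  [ A    0  ] [ lambda ] = [ b ]

Solving the linear system:
  x*      = (-0.568, -2.088, -1.672)
  lambda* = (-3.512)
  f(x*)   = 2.732

x* = (-0.568, -2.088, -1.672), lambda* = (-3.512)


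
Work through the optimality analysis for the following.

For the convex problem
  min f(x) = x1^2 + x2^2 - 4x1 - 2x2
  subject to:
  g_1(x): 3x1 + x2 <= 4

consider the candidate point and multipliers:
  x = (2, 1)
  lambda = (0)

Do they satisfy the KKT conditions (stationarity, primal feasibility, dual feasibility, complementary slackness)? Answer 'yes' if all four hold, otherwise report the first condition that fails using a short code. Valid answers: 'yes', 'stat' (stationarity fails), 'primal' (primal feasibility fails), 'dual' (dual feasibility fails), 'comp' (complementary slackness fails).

Gradient of f: grad f(x) = Q x + c = (0, 0)
Constraint values g_i(x) = a_i^T x - b_i:
  g_1((2, 1)) = 3
Stationarity residual: grad f(x) + sum_i lambda_i a_i = (0, 0)
  -> stationarity OK
Primal feasibility (all g_i <= 0): FAILS
Dual feasibility (all lambda_i >= 0): OK
Complementary slackness (lambda_i * g_i(x) = 0 for all i): OK

Verdict: the first failing condition is primal_feasibility -> primal.

primal


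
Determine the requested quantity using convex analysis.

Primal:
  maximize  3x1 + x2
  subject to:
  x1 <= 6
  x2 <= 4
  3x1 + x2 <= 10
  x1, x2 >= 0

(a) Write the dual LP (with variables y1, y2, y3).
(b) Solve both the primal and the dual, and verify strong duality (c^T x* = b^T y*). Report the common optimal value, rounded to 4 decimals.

The standard primal-dual pair for 'max c^T x s.t. A x <= b, x >= 0' is:
  Dual:  min b^T y  s.t.  A^T y >= c,  y >= 0.

So the dual LP is:
  minimize  6y1 + 4y2 + 10y3
  subject to:
    y1 + 3y3 >= 3
    y2 + y3 >= 1
    y1, y2, y3 >= 0

Solving the primal: x* = (3.3333, 0).
  primal value c^T x* = 10.
Solving the dual: y* = (0, 0, 1).
  dual value b^T y* = 10.
Strong duality: c^T x* = b^T y*. Confirmed.

10


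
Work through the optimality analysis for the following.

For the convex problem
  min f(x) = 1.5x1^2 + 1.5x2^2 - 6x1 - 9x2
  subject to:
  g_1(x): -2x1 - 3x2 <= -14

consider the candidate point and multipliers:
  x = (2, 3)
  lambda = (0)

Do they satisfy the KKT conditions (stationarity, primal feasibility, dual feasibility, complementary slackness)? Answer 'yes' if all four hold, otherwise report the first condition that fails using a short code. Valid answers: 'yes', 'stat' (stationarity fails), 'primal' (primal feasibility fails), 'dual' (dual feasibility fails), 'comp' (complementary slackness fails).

Gradient of f: grad f(x) = Q x + c = (0, 0)
Constraint values g_i(x) = a_i^T x - b_i:
  g_1((2, 3)) = 1
Stationarity residual: grad f(x) + sum_i lambda_i a_i = (0, 0)
  -> stationarity OK
Primal feasibility (all g_i <= 0): FAILS
Dual feasibility (all lambda_i >= 0): OK
Complementary slackness (lambda_i * g_i(x) = 0 for all i): OK

Verdict: the first failing condition is primal_feasibility -> primal.

primal


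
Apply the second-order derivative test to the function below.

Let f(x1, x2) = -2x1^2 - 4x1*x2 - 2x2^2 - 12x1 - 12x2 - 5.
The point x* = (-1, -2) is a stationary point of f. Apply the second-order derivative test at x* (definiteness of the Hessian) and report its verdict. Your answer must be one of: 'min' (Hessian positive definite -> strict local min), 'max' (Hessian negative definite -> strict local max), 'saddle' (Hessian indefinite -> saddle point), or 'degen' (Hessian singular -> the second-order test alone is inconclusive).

Compute the Hessian H = grad^2 f:
  H = [[-4, -4], [-4, -4]]
Verify stationarity: grad f(x*) = H x* + g = (0, 0).
Eigenvalues of H: -8, 0.
H has a zero eigenvalue (singular; negative semidefinite but not definite), so H is neither positive definite, negative definite, nor indefinite. The second-order test alone is inconclusive -> degen.
(Indeed, f is constant along the null direction of H through x*, so x* is not a strict local extremum.)

degen


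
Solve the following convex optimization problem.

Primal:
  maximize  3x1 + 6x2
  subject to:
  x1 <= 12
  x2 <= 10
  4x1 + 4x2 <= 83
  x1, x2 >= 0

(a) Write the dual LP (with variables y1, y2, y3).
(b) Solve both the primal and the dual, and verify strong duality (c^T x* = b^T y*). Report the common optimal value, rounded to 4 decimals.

The standard primal-dual pair for 'max c^T x s.t. A x <= b, x >= 0' is:
  Dual:  min b^T y  s.t.  A^T y >= c,  y >= 0.

So the dual LP is:
  minimize  12y1 + 10y2 + 83y3
  subject to:
    y1 + 4y3 >= 3
    y2 + 4y3 >= 6
    y1, y2, y3 >= 0

Solving the primal: x* = (10.75, 10).
  primal value c^T x* = 92.25.
Solving the dual: y* = (0, 3, 0.75).
  dual value b^T y* = 92.25.
Strong duality: c^T x* = b^T y*. Confirmed.

92.25


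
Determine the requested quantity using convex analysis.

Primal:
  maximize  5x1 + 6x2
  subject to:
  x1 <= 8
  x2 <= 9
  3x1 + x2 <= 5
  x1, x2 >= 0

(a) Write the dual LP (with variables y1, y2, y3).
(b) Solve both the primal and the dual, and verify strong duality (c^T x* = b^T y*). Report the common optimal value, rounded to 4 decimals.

The standard primal-dual pair for 'max c^T x s.t. A x <= b, x >= 0' is:
  Dual:  min b^T y  s.t.  A^T y >= c,  y >= 0.

So the dual LP is:
  minimize  8y1 + 9y2 + 5y3
  subject to:
    y1 + 3y3 >= 5
    y2 + y3 >= 6
    y1, y2, y3 >= 0

Solving the primal: x* = (0, 5).
  primal value c^T x* = 30.
Solving the dual: y* = (0, 0, 6).
  dual value b^T y* = 30.
Strong duality: c^T x* = b^T y*. Confirmed.

30


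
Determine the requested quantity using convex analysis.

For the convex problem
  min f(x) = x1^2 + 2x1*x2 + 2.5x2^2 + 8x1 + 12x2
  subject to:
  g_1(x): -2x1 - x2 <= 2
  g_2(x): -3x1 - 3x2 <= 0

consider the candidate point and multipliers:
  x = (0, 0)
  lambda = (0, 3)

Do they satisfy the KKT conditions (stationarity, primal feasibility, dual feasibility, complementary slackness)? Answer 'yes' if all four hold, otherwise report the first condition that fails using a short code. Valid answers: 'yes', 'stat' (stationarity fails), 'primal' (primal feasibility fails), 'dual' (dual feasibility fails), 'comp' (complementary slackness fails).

Gradient of f: grad f(x) = Q x + c = (8, 12)
Constraint values g_i(x) = a_i^T x - b_i:
  g_1((0, 0)) = -2
  g_2((0, 0)) = 0
Stationarity residual: grad f(x) + sum_i lambda_i a_i = (-1, 3)
  -> stationarity FAILS
Primal feasibility (all g_i <= 0): OK
Dual feasibility (all lambda_i >= 0): OK
Complementary slackness (lambda_i * g_i(x) = 0 for all i): OK

Verdict: the first failing condition is stationarity -> stat.

stat


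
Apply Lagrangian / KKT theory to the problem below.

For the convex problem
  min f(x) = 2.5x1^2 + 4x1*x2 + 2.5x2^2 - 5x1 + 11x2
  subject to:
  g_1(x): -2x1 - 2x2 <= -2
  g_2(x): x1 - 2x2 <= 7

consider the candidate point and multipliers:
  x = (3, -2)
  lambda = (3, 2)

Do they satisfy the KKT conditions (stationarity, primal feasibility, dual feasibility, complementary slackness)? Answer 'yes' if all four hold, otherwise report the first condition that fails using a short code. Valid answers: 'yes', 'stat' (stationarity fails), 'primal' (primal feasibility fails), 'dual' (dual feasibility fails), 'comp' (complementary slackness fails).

Gradient of f: grad f(x) = Q x + c = (2, 13)
Constraint values g_i(x) = a_i^T x - b_i:
  g_1((3, -2)) = 0
  g_2((3, -2)) = 0
Stationarity residual: grad f(x) + sum_i lambda_i a_i = (-2, 3)
  -> stationarity FAILS
Primal feasibility (all g_i <= 0): OK
Dual feasibility (all lambda_i >= 0): OK
Complementary slackness (lambda_i * g_i(x) = 0 for all i): OK

Verdict: the first failing condition is stationarity -> stat.

stat


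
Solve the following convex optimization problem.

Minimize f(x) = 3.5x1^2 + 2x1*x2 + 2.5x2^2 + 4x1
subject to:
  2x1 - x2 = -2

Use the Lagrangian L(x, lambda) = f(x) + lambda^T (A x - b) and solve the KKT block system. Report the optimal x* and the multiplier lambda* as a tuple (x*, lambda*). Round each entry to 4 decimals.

Form the Lagrangian:
  L(x, lambda) = (1/2) x^T Q x + c^T x + lambda^T (A x - b)
Stationarity (grad_x L = 0): Q x + c + A^T lambda = 0.
Primal feasibility: A x = b.

This gives the KKT block system:
  [ Q   A^T ] [ x     ]   [-c ]
  [ A    0  ] [ lambda ] = [ b ]

Solving the linear system:
  x*      = (-0.8, 0.4)
  lambda* = (0.4)
  f(x*)   = -1.2

x* = (-0.8, 0.4), lambda* = (0.4)


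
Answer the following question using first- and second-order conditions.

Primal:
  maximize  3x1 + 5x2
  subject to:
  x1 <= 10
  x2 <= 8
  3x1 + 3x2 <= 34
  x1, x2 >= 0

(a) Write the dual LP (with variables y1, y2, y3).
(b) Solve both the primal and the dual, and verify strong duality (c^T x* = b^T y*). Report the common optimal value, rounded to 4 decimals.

The standard primal-dual pair for 'max c^T x s.t. A x <= b, x >= 0' is:
  Dual:  min b^T y  s.t.  A^T y >= c,  y >= 0.

So the dual LP is:
  minimize  10y1 + 8y2 + 34y3
  subject to:
    y1 + 3y3 >= 3
    y2 + 3y3 >= 5
    y1, y2, y3 >= 0

Solving the primal: x* = (3.3333, 8).
  primal value c^T x* = 50.
Solving the dual: y* = (0, 2, 1).
  dual value b^T y* = 50.
Strong duality: c^T x* = b^T y*. Confirmed.

50


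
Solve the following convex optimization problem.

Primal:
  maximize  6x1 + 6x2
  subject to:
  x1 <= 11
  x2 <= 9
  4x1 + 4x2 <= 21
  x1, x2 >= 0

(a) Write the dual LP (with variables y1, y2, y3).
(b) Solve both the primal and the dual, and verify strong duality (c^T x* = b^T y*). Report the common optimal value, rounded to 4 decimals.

The standard primal-dual pair for 'max c^T x s.t. A x <= b, x >= 0' is:
  Dual:  min b^T y  s.t.  A^T y >= c,  y >= 0.

So the dual LP is:
  minimize  11y1 + 9y2 + 21y3
  subject to:
    y1 + 4y3 >= 6
    y2 + 4y3 >= 6
    y1, y2, y3 >= 0

Solving the primal: x* = (5.25, 0).
  primal value c^T x* = 31.5.
Solving the dual: y* = (0, 0, 1.5).
  dual value b^T y* = 31.5.
Strong duality: c^T x* = b^T y*. Confirmed.

31.5


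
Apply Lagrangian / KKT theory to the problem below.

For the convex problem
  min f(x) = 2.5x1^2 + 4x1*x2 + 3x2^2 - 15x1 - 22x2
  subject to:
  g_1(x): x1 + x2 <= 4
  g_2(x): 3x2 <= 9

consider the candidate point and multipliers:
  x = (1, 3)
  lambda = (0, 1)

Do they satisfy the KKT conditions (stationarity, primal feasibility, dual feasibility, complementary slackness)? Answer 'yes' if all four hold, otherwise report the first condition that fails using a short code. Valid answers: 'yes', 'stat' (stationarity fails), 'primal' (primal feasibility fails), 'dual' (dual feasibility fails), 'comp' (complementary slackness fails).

Gradient of f: grad f(x) = Q x + c = (2, 0)
Constraint values g_i(x) = a_i^T x - b_i:
  g_1((1, 3)) = 0
  g_2((1, 3)) = 0
Stationarity residual: grad f(x) + sum_i lambda_i a_i = (2, 3)
  -> stationarity FAILS
Primal feasibility (all g_i <= 0): OK
Dual feasibility (all lambda_i >= 0): OK
Complementary slackness (lambda_i * g_i(x) = 0 for all i): OK

Verdict: the first failing condition is stationarity -> stat.

stat


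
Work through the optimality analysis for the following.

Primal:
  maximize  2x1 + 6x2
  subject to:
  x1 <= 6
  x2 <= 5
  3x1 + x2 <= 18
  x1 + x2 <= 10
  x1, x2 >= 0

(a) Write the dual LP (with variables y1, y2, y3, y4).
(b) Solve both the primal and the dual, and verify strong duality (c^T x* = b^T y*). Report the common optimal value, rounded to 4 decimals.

The standard primal-dual pair for 'max c^T x s.t. A x <= b, x >= 0' is:
  Dual:  min b^T y  s.t.  A^T y >= c,  y >= 0.

So the dual LP is:
  minimize  6y1 + 5y2 + 18y3 + 10y4
  subject to:
    y1 + 3y3 + y4 >= 2
    y2 + y3 + y4 >= 6
    y1, y2, y3, y4 >= 0

Solving the primal: x* = (4.3333, 5).
  primal value c^T x* = 38.6667.
Solving the dual: y* = (0, 5.3333, 0.6667, 0).
  dual value b^T y* = 38.6667.
Strong duality: c^T x* = b^T y*. Confirmed.

38.6667


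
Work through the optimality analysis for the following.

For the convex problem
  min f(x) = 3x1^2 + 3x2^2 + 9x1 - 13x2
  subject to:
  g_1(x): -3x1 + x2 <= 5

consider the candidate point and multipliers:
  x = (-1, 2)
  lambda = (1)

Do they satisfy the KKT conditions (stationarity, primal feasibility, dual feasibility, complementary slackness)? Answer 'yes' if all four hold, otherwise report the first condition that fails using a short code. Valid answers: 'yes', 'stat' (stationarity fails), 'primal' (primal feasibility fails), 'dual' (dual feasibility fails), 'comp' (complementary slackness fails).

Gradient of f: grad f(x) = Q x + c = (3, -1)
Constraint values g_i(x) = a_i^T x - b_i:
  g_1((-1, 2)) = 0
Stationarity residual: grad f(x) + sum_i lambda_i a_i = (0, 0)
  -> stationarity OK
Primal feasibility (all g_i <= 0): OK
Dual feasibility (all lambda_i >= 0): OK
Complementary slackness (lambda_i * g_i(x) = 0 for all i): OK

Verdict: yes, KKT holds.

yes


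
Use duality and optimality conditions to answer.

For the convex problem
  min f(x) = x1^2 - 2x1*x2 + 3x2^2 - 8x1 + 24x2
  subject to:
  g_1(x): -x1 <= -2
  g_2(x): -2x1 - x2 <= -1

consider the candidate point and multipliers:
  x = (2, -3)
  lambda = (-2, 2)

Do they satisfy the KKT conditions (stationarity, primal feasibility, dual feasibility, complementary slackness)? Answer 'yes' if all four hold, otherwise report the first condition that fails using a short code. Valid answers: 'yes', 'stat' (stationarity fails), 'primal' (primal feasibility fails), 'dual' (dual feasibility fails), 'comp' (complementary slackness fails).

Gradient of f: grad f(x) = Q x + c = (2, 2)
Constraint values g_i(x) = a_i^T x - b_i:
  g_1((2, -3)) = 0
  g_2((2, -3)) = 0
Stationarity residual: grad f(x) + sum_i lambda_i a_i = (0, 0)
  -> stationarity OK
Primal feasibility (all g_i <= 0): OK
Dual feasibility (all lambda_i >= 0): FAILS
Complementary slackness (lambda_i * g_i(x) = 0 for all i): OK

Verdict: the first failing condition is dual_feasibility -> dual.

dual


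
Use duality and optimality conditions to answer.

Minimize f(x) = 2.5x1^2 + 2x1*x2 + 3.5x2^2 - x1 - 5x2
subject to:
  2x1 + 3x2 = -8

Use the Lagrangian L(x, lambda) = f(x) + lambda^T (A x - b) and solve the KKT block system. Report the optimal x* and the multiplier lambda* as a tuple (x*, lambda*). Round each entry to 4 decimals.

Form the Lagrangian:
  L(x, lambda) = (1/2) x^T Q x + c^T x + lambda^T (A x - b)
Stationarity (grad_x L = 0): Q x + c + A^T lambda = 0.
Primal feasibility: A x = b.

This gives the KKT block system:
  [ Q   A^T ] [ x     ]   [-c ]
  [ A    0  ] [ lambda ] = [ b ]

Solving the linear system:
  x*      = (-1.7347, -1.5102)
  lambda* = (6.3469)
  f(x*)   = 30.0306

x* = (-1.7347, -1.5102), lambda* = (6.3469)


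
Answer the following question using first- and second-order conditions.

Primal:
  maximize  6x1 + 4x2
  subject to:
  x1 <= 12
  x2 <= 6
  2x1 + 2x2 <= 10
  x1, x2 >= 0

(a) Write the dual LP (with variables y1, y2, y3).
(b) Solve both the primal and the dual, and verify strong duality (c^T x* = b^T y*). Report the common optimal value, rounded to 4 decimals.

The standard primal-dual pair for 'max c^T x s.t. A x <= b, x >= 0' is:
  Dual:  min b^T y  s.t.  A^T y >= c,  y >= 0.

So the dual LP is:
  minimize  12y1 + 6y2 + 10y3
  subject to:
    y1 + 2y3 >= 6
    y2 + 2y3 >= 4
    y1, y2, y3 >= 0

Solving the primal: x* = (5, 0).
  primal value c^T x* = 30.
Solving the dual: y* = (0, 0, 3).
  dual value b^T y* = 30.
Strong duality: c^T x* = b^T y*. Confirmed.

30


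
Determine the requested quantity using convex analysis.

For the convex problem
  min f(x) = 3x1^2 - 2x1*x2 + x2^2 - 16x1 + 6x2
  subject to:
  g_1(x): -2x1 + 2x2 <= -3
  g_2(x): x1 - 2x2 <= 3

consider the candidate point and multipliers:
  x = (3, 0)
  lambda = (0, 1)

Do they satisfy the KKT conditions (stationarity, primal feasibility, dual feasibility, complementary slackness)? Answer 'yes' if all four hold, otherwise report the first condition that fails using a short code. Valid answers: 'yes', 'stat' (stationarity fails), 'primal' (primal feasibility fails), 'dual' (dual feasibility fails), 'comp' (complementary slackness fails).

Gradient of f: grad f(x) = Q x + c = (2, 0)
Constraint values g_i(x) = a_i^T x - b_i:
  g_1((3, 0)) = -3
  g_2((3, 0)) = 0
Stationarity residual: grad f(x) + sum_i lambda_i a_i = (3, -2)
  -> stationarity FAILS
Primal feasibility (all g_i <= 0): OK
Dual feasibility (all lambda_i >= 0): OK
Complementary slackness (lambda_i * g_i(x) = 0 for all i): OK

Verdict: the first failing condition is stationarity -> stat.

stat


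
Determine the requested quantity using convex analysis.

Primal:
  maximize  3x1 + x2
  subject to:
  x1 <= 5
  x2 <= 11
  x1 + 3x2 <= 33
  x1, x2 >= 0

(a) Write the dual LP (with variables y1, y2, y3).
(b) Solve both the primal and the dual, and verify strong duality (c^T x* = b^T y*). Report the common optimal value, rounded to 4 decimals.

The standard primal-dual pair for 'max c^T x s.t. A x <= b, x >= 0' is:
  Dual:  min b^T y  s.t.  A^T y >= c,  y >= 0.

So the dual LP is:
  minimize  5y1 + 11y2 + 33y3
  subject to:
    y1 + y3 >= 3
    y2 + 3y3 >= 1
    y1, y2, y3 >= 0

Solving the primal: x* = (5, 9.3333).
  primal value c^T x* = 24.3333.
Solving the dual: y* = (2.6667, 0, 0.3333).
  dual value b^T y* = 24.3333.
Strong duality: c^T x* = b^T y*. Confirmed.

24.3333


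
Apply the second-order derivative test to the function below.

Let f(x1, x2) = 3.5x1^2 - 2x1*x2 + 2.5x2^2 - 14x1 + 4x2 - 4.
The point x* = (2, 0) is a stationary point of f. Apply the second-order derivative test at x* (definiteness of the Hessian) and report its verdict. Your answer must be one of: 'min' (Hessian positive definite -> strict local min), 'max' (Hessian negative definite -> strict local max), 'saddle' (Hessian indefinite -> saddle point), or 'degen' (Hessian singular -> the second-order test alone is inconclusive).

Compute the Hessian H = grad^2 f:
  H = [[7, -2], [-2, 5]]
Verify stationarity: grad f(x*) = H x* + g = (0, 0).
Eigenvalues of H: 3.7639, 8.2361.
Both eigenvalues > 0, so H is positive definite -> x* is a strict local min.

min


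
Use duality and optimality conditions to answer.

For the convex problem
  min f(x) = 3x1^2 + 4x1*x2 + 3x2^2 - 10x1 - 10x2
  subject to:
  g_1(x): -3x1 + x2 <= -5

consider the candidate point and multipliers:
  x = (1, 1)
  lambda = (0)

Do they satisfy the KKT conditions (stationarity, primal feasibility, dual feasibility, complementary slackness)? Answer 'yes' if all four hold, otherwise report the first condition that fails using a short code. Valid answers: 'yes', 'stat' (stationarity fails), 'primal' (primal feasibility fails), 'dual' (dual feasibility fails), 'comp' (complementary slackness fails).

Gradient of f: grad f(x) = Q x + c = (0, 0)
Constraint values g_i(x) = a_i^T x - b_i:
  g_1((1, 1)) = 3
Stationarity residual: grad f(x) + sum_i lambda_i a_i = (0, 0)
  -> stationarity OK
Primal feasibility (all g_i <= 0): FAILS
Dual feasibility (all lambda_i >= 0): OK
Complementary slackness (lambda_i * g_i(x) = 0 for all i): OK

Verdict: the first failing condition is primal_feasibility -> primal.

primal


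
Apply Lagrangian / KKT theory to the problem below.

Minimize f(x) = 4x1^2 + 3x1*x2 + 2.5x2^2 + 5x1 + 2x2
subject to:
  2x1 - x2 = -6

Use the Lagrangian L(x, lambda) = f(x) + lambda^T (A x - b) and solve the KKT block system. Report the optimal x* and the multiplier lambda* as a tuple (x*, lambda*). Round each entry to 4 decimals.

Form the Lagrangian:
  L(x, lambda) = (1/2) x^T Q x + c^T x + lambda^T (A x - b)
Stationarity (grad_x L = 0): Q x + c + A^T lambda = 0.
Primal feasibility: A x = b.

This gives the KKT block system:
  [ Q   A^T ] [ x     ]   [-c ]
  [ A    0  ] [ lambda ] = [ b ]

Solving the linear system:
  x*      = (-2.175, 1.65)
  lambda* = (3.725)
  f(x*)   = 7.3875

x* = (-2.175, 1.65), lambda* = (3.725)


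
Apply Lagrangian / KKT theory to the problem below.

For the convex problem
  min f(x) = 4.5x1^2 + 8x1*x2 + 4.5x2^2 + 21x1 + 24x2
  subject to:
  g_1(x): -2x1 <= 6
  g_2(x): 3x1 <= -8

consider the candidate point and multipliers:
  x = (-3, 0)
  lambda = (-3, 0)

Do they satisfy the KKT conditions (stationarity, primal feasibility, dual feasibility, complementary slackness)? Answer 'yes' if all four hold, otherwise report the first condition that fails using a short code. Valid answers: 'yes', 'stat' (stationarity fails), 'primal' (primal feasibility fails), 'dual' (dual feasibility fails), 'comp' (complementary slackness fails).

Gradient of f: grad f(x) = Q x + c = (-6, 0)
Constraint values g_i(x) = a_i^T x - b_i:
  g_1((-3, 0)) = 0
  g_2((-3, 0)) = -1
Stationarity residual: grad f(x) + sum_i lambda_i a_i = (0, 0)
  -> stationarity OK
Primal feasibility (all g_i <= 0): OK
Dual feasibility (all lambda_i >= 0): FAILS
Complementary slackness (lambda_i * g_i(x) = 0 for all i): OK

Verdict: the first failing condition is dual_feasibility -> dual.

dual


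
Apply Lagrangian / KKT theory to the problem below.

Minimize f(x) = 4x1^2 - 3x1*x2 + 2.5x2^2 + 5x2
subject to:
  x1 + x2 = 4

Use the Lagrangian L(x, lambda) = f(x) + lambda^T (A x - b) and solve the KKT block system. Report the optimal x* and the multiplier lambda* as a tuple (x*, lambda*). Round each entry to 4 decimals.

Form the Lagrangian:
  L(x, lambda) = (1/2) x^T Q x + c^T x + lambda^T (A x - b)
Stationarity (grad_x L = 0): Q x + c + A^T lambda = 0.
Primal feasibility: A x = b.

This gives the KKT block system:
  [ Q   A^T ] [ x     ]   [-c ]
  [ A    0  ] [ lambda ] = [ b ]

Solving the linear system:
  x*      = (1.9474, 2.0526)
  lambda* = (-9.4211)
  f(x*)   = 23.9737

x* = (1.9474, 2.0526), lambda* = (-9.4211)


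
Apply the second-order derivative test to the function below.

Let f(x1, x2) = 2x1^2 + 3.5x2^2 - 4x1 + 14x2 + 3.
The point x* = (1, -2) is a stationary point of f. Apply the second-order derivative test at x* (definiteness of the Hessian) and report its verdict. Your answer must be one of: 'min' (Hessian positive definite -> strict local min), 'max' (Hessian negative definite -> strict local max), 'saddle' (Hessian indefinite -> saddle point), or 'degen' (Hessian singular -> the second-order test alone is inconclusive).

Compute the Hessian H = grad^2 f:
  H = [[4, 0], [0, 7]]
Verify stationarity: grad f(x*) = H x* + g = (0, 0).
Eigenvalues of H: 4, 7.
Both eigenvalues > 0, so H is positive definite -> x* is a strict local min.

min


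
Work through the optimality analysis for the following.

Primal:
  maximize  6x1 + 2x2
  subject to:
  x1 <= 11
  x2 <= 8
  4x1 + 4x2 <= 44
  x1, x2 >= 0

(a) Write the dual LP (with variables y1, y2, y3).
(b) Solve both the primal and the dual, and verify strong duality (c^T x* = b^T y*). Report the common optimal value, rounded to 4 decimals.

The standard primal-dual pair for 'max c^T x s.t. A x <= b, x >= 0' is:
  Dual:  min b^T y  s.t.  A^T y >= c,  y >= 0.

So the dual LP is:
  minimize  11y1 + 8y2 + 44y3
  subject to:
    y1 + 4y3 >= 6
    y2 + 4y3 >= 2
    y1, y2, y3 >= 0

Solving the primal: x* = (11, 0).
  primal value c^T x* = 66.
Solving the dual: y* = (4, 0, 0.5).
  dual value b^T y* = 66.
Strong duality: c^T x* = b^T y*. Confirmed.

66


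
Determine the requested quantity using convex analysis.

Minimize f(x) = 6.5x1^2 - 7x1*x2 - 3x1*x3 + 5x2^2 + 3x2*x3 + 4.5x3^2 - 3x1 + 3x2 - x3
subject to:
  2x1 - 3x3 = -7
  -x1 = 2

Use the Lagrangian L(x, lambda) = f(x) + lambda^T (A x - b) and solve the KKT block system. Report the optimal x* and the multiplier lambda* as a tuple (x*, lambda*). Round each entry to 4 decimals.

Form the Lagrangian:
  L(x, lambda) = (1/2) x^T Q x + c^T x + lambda^T (A x - b)
Stationarity (grad_x L = 0): Q x + c + A^T lambda = 0.
Primal feasibility: A x = b.

This gives the KKT block system:
  [ Q   A^T ] [ x     ]   [-c ]
  [ A    0  ] [ lambda ] = [ b ]

Solving the linear system:
  x*      = (-2, -2, 1)
  lambda* = (2.6667, -12.6667)
  f(x*)   = 21.5

x* = (-2, -2, 1), lambda* = (2.6667, -12.6667)
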